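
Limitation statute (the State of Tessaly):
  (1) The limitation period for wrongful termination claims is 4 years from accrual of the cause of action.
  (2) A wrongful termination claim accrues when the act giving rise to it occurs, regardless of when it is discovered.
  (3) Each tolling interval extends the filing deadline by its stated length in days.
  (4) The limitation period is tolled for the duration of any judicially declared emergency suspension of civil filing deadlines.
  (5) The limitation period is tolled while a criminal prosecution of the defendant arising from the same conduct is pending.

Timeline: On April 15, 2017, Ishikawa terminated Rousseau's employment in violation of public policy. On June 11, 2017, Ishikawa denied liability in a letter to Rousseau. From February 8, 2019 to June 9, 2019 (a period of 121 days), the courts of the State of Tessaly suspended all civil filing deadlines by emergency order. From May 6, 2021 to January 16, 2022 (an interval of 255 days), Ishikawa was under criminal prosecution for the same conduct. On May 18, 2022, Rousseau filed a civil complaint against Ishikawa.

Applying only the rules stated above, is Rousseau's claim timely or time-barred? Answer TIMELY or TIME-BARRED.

The limitation period began to run on April 15, 2017.
Adding the 4 years base period to April 15, 2017 gives a deadline of April 15, 2021, before any tolling.
The emergency suspension of filing deadlines from February 8, 2019 to June 9, 2019 tolled the period for 121 days, extending the deadline to August 14, 2021.
The period was tolled for 255 days by the pending criminal prosecution (May 6, 2021 to January 16, 2022), pushing the deadline to April 26, 2022.
None of the other events listed affects the running of the period under the stated rules.
Rousseau filed on May 18, 2022, after the April 26, 2022 deadline, so the action is time-barred.

TIME-BARRED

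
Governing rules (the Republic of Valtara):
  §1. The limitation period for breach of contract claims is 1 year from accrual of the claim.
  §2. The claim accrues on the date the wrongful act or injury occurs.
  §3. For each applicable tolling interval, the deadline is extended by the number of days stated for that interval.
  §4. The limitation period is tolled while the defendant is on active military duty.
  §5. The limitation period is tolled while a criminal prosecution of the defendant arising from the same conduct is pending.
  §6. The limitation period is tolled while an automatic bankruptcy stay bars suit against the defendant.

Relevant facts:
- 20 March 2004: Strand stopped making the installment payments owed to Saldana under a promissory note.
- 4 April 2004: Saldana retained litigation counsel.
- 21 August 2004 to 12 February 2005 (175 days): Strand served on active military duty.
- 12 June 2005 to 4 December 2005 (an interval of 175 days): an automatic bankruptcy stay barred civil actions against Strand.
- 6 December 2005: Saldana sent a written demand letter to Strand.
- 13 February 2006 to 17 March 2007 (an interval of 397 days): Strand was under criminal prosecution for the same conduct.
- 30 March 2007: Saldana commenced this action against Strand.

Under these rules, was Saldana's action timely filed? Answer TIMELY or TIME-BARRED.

TIMELY

The claim accrued on 20 March 2004, when the wrongful act occurred.
Adding the 1 year base period to 20 March 2004 gives a deadline of 20 March 2005, before any tolling.
The period was tolled for 175 days by the defendant's active military service (21 August 2004 to 12 February 2005), pushing the deadline to 11 September 2005.
The automatic bankruptcy stay from 12 June 2005 to 4 December 2005 tolled the period for 175 days, extending the deadline to 5 March 2006.
The pending criminal prosecution from 13 February 2006 to 17 March 2007 tolled the period for 397 days, extending the deadline to 6 April 2007.
Nothing else in the chronology tolls or restarts the period.
Saldana filed on 30 March 2007, before the 6 April 2007 deadline, so the action is timely.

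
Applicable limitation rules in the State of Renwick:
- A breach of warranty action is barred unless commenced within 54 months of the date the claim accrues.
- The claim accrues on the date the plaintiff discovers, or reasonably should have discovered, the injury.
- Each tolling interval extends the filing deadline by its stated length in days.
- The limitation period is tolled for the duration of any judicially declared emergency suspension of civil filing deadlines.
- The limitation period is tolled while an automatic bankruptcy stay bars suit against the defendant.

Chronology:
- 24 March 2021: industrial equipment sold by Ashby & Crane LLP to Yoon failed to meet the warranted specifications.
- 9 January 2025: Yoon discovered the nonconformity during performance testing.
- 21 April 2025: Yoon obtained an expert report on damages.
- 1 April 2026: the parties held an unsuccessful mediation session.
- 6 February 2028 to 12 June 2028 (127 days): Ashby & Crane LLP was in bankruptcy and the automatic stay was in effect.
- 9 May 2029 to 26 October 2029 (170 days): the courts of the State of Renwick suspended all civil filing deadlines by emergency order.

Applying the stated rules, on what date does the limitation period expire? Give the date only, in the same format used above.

The claim did not accrue until Yoon discovered the injury on 9 January 2025; the 24 March 2021 act date does not start the clock under the stated rule.
The untolled deadline — 54 months after 9 January 2025 — is 9 July 2029.
The automatic bankruptcy stay from 6 February 2028 to 12 June 2028 tolled the period for 127 days, extending the deadline to 13 November 2029.
The period was tolled for 170 days by the emergency suspension of filing deadlines (9 May 2029 to 26 October 2029), pushing the deadline to 2 May 2030.
None of the other events listed affects the running of the period under the stated rules.

2 May 2030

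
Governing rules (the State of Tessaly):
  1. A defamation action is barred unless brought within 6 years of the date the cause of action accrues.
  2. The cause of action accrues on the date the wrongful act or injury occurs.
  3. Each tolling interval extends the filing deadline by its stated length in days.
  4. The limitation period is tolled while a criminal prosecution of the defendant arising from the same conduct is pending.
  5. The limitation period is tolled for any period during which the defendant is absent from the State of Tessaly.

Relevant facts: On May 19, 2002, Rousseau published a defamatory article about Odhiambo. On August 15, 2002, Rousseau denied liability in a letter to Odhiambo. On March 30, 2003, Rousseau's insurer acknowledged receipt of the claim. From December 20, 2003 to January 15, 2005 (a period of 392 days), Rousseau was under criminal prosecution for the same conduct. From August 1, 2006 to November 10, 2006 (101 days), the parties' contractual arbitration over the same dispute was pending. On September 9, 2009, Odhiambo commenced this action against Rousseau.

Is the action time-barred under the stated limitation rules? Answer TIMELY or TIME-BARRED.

TIME-BARRED

The limitation period began to run on May 19, 2002.
Adding the 6 years base period to May 19, 2002 gives a deadline of May 19, 2008, before any tolling.
Because the pending criminal prosecution ran from December 20, 2003 to January 15, 2005, the deadline is extended by 392 days to June 15, 2009.
Although a pending arbitration ran from August 1, 2006 to November 10, 2006, the stated rules do not make that a tolling event, so it is disregarded.
None of the other events listed affects the running of the period under the stated rules.
Odhiambo filed on September 9, 2009, after the June 15, 2009 deadline, so the action is time-barred.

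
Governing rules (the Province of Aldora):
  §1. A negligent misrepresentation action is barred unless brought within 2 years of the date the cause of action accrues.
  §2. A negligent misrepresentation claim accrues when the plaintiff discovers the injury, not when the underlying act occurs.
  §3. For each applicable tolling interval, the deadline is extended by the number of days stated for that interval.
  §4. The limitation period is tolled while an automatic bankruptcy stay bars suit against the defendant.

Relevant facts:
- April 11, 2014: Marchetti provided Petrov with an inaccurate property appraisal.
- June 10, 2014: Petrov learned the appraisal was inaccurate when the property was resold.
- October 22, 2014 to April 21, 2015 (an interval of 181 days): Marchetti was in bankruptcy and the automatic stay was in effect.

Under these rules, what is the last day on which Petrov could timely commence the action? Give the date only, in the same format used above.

The claim did not accrue until Petrov discovered the injury on June 10, 2014; the April 11, 2014 act date does not start the clock under the stated rule.
2 years from June 10, 2014 is June 10, 2016.
The automatic bankruptcy stay from October 22, 2014 to April 21, 2015 tolled the period for 181 days, extending the deadline to December 8, 2016.

December 8, 2016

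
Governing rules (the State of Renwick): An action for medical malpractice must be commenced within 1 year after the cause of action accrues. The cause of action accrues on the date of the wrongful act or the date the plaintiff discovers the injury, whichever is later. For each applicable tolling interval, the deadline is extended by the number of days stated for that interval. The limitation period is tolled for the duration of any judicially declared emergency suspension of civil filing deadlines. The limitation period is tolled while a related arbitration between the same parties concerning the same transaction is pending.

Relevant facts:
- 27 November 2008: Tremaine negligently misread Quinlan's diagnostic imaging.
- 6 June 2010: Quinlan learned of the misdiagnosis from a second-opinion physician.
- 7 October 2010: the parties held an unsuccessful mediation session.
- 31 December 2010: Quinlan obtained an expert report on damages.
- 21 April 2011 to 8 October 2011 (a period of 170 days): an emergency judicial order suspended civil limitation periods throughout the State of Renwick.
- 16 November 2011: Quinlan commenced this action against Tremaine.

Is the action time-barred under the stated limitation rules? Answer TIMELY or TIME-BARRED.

TIMELY

Because discovery on 6 June 2010 post-dates the 27 November 2008 act, accrual under the later-of rule falls on 6 June 2010.
Adding the 1 year base period to 6 June 2010 gives a deadline of 6 June 2011, before any tolling.
Because the emergency suspension of filing deadlines ran from 21 April 2011 to 8 October 2011, the deadline is extended by 170 days to 23 November 2011.
The other events in the timeline have no effect on the limitation period under the stated rules.
Filing on 16 November 2011 beat the 23 November 2011 deadline — the action is timely.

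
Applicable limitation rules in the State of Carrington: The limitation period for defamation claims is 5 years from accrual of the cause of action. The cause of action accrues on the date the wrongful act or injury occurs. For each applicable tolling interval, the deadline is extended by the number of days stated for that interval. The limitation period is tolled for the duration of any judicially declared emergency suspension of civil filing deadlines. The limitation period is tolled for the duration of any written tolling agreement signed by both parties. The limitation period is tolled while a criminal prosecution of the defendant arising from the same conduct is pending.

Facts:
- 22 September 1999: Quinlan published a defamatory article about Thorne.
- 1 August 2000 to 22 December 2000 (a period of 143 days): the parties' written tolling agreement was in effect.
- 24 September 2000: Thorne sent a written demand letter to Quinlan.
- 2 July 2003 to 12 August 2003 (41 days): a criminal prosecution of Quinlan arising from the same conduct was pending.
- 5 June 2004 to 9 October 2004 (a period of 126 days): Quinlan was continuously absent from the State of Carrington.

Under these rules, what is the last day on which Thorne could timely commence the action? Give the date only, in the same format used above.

The cause of action accrued on 22 September 1999, the date of the act.
Adding the 5 years base period to 22 September 1999 gives a deadline of 22 September 2004, before any tolling.
Because the written tolling agreement ran from 1 August 2000 to 22 December 2000, the deadline is extended by 143 days to 12 February 2005.
The pending criminal prosecution from 2 July 2003 to 12 August 2003 tolled the period for 41 days, extending the deadline to 25 March 2005.
Although the defendant's absence ran from 5 June 2004 to 9 October 2004, the stated rules do not make that a tolling event, so it is disregarded.
Nothing else in the chronology tolls or restarts the period.

25 March 2005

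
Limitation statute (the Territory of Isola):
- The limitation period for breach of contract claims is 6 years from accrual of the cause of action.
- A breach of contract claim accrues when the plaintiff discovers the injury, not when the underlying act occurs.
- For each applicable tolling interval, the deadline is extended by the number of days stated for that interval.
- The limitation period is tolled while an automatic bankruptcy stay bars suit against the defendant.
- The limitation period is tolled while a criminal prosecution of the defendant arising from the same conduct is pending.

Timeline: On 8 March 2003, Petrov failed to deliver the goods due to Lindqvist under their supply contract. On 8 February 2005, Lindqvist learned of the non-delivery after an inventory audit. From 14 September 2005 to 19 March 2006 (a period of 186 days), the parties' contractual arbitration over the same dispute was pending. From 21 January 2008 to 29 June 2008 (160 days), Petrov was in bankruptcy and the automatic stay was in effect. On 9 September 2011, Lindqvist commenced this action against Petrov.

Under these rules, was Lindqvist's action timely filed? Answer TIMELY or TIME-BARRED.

Accrual is tied to discovery, so the period began on 8 February 2005 rather than on 8 March 2003 when the act occurred.
The untolled deadline — 6 years after 8 February 2005 — is 8 February 2011.
Because the automatic bankruptcy stay ran from 21 January 2008 to 29 June 2008, the deadline is extended by 160 days to 18 July 2011.
Although a pending arbitration ran from 14 September 2005 to 19 March 2006, the stated rules do not make that a tolling event, so it is disregarded.
The 9 September 2011 filing falls after the 18 July 2011 deadline; the claim is time-barred.

TIME-BARRED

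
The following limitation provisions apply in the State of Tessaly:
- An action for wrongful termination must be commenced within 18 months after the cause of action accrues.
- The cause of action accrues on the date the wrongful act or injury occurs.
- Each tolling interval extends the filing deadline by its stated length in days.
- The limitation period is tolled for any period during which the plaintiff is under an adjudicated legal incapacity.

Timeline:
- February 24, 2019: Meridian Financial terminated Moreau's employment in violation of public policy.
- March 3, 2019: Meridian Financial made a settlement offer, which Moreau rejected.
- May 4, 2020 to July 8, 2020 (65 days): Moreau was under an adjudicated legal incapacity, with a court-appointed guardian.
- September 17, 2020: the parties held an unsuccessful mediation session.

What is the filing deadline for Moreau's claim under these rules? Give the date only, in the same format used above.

The claim accrued on February 24, 2019, when the wrongful act occurred.
18 months from February 24, 2019 is August 24, 2020.
Because the plaintiff's legal incapacity ran from May 4, 2020 to July 8, 2020, the deadline is extended by 65 days to October 28, 2020.
None of the other events listed affects the running of the period under the stated rules.

October 28, 2020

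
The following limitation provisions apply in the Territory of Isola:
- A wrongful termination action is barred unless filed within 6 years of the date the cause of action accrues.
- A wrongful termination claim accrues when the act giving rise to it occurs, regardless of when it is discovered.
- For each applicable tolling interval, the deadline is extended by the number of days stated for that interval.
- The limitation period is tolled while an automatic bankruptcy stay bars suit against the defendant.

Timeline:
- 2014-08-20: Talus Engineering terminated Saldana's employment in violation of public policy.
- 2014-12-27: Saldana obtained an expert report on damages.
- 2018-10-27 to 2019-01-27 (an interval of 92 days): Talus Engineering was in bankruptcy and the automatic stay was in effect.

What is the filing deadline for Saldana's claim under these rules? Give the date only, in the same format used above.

The limitation period began to run on 2014-08-20.
6 years from 2014-08-20 is 2020-08-20.
The period was tolled for 92 days by the automatic bankruptcy stay (2018-10-27 to 2019-01-27), pushing the deadline to 2020-11-20.
The other events in the timeline have no effect on the limitation period under the stated rules.

2020-11-20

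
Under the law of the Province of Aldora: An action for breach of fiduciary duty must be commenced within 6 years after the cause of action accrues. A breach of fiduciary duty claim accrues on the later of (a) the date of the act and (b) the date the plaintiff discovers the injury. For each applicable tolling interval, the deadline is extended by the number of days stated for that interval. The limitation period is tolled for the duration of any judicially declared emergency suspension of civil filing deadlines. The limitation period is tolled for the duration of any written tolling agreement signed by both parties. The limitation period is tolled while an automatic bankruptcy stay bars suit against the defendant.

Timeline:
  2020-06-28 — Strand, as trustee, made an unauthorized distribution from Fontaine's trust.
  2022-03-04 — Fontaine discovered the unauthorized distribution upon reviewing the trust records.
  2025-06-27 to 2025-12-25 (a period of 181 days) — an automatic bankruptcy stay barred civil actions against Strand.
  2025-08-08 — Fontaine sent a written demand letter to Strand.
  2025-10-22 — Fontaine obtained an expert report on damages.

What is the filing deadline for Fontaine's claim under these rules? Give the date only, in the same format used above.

2028-09-01

Taking the later of the act (2020-06-28) and discovery (2022-03-04), the claim accrued on 2022-03-04.
Adding the 6 years base period to 2022-03-04 gives a deadline of 2028-03-04, before any tolling.
The period was tolled for 181 days by the automatic bankruptcy stay (2025-06-27 to 2025-12-25), pushing the deadline to 2028-09-01.
None of the other events listed affects the running of the period under the stated rules.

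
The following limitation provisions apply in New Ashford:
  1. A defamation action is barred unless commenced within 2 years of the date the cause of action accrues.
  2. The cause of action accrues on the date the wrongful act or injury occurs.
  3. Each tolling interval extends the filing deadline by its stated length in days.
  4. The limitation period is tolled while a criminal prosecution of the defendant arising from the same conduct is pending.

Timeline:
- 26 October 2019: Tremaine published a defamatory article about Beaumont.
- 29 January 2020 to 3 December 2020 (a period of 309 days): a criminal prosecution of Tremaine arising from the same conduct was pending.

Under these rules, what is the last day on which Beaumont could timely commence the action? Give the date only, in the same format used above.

31 August 2022

The limitation period began to run on 26 October 2019.
Adding the 2 years base period to 26 October 2019 gives a deadline of 26 October 2021, before any tolling.
Because the pending criminal prosecution ran from 29 January 2020 to 3 December 2020, the deadline is extended by 309 days to 31 August 2022.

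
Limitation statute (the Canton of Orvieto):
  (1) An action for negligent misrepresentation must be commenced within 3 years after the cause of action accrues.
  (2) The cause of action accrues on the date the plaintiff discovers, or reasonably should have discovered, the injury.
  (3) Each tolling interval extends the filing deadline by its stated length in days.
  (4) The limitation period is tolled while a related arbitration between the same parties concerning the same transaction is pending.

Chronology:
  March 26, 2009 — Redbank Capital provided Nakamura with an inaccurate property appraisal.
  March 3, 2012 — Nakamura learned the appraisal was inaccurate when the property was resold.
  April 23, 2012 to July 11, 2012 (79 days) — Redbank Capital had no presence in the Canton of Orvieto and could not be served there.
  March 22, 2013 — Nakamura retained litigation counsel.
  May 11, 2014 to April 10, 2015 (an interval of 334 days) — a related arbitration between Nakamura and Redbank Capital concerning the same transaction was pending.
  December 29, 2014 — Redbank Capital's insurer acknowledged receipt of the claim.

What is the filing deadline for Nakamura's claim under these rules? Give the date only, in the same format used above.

January 31, 2016

Accrual is tied to discovery, so the period began on March 3, 2012 rather than on March 26, 2009 when the act occurred.
The untolled deadline — 3 years after March 3, 2012 — is March 3, 2015.
The pending related arbitration from May 11, 2014 to April 10, 2015 tolled the period for 334 days, extending the deadline to January 31, 2016.
The defendant's absence from the jurisdiction from April 23, 2012 to July 11, 2012 does not toll the period, because no stated rule makes the defendant's absence a tolling event.
None of the other events listed affects the running of the period under the stated rules.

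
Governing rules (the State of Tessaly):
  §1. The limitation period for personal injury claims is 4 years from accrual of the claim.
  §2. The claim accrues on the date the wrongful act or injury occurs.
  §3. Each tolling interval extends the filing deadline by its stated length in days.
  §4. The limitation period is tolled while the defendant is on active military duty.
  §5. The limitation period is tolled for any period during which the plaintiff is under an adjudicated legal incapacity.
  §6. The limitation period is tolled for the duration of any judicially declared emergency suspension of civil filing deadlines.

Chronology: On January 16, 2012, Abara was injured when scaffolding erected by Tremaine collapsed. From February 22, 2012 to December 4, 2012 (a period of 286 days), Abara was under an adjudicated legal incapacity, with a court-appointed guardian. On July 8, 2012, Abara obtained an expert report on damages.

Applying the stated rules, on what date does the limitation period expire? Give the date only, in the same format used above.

The claim accrued on January 16, 2012, the date of the act.
Adding the 4 years base period to January 16, 2012 gives a deadline of January 16, 2016, before any tolling.
The period was tolled for 286 days by the plaintiff's legal incapacity (February 22, 2012 to December 4, 2012), pushing the deadline to October 28, 2016.
None of the other events listed affects the running of the period under the stated rules.

October 28, 2016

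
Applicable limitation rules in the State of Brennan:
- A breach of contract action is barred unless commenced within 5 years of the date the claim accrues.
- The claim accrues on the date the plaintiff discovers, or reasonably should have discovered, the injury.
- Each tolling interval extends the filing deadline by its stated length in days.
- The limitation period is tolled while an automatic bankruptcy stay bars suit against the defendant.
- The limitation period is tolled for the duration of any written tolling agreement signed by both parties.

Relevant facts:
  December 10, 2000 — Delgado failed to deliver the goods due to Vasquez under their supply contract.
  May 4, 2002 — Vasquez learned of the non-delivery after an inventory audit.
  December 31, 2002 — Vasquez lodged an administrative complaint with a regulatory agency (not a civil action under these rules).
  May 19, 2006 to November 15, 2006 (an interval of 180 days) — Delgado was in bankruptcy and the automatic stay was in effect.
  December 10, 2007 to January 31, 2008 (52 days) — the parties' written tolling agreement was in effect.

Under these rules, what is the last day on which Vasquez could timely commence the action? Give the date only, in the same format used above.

Under the discovery rule, the claim accrued on May 4, 2002, when Vasquez discovered the injury — not on the December 10, 2000 date of the underlying act.
5 years from May 4, 2002 is May 4, 2007.
The automatic bankruptcy stay from May 19, 2006 to November 15, 2006 tolled the period for 180 days, extending the deadline to October 31, 2007.
The written tolling agreement from December 10, 2007 to January 31, 2008 began after the period had already run on October 31, 2007, so it has no tolling effect.
None of the other events listed affects the running of the period under the stated rules.

October 31, 2007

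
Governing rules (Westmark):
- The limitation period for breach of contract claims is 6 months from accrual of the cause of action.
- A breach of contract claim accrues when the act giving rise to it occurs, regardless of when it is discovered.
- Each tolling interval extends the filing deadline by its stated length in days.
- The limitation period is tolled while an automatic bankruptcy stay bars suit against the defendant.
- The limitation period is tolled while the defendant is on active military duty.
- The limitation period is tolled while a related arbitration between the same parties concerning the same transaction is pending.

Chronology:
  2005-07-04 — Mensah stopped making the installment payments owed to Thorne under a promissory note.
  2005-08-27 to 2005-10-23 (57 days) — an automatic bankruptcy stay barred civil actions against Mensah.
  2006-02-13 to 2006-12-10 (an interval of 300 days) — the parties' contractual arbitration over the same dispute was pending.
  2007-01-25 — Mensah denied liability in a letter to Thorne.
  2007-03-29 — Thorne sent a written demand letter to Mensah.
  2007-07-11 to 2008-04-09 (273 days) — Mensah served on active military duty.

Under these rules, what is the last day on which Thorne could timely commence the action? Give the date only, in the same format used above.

The limitation period began to run on 2005-07-04.
6 months from 2005-07-04 is 2006-01-04.
The period was tolled for 57 days by the automatic bankruptcy stay (2005-08-27 to 2005-10-23), pushing the deadline to 2006-03-02.
The pending related arbitration from 2006-02-13 to 2006-12-10 tolled the period for 300 days, extending the deadline to 2006-12-27.
By the time the defendant's active military service began on 2007-07-11, the limitation period had already expired on 2006-12-27; that interval cannot revive it.
None of the other events listed affects the running of the period under the stated rules.

2006-12-27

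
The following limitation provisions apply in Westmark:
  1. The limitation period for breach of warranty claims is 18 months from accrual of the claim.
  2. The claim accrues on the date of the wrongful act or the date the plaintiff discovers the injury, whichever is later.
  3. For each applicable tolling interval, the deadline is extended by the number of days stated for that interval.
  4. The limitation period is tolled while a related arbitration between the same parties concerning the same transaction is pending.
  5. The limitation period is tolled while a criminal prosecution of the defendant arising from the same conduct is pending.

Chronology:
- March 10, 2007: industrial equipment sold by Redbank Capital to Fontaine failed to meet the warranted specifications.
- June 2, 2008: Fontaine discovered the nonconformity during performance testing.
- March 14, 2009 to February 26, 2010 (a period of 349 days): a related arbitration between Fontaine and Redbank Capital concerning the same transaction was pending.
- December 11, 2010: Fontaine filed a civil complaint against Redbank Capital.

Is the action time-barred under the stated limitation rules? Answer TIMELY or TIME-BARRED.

TIME-BARRED

Taking the later of the act (March 10, 2007) and discovery (June 2, 2008), the claim accrued on June 2, 2008.
Adding the 18 months base period to June 2, 2008 gives a deadline of December 2, 2009, before any tolling.
The pending related arbitration from March 14, 2009 to February 26, 2010 tolled the period for 349 days, extending the deadline to November 16, 2010.
Fontaine filed on December 11, 2010, after the November 16, 2010 deadline, so the action is time-barred.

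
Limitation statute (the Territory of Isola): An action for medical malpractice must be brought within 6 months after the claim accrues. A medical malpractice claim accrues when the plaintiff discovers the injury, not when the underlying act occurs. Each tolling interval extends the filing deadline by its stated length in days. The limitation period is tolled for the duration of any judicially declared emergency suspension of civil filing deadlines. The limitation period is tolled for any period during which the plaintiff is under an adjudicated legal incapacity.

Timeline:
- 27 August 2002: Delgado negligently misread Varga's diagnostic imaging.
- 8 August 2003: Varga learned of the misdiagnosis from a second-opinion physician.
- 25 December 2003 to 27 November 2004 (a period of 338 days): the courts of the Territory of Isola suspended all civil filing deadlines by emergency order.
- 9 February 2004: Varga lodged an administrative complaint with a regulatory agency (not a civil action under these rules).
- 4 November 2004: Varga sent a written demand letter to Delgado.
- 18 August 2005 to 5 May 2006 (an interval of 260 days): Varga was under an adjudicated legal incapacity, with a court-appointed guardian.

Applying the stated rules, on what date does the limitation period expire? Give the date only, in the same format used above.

11 January 2005

Accrual is tied to discovery, so the period began on 8 August 2003 rather than on 27 August 2002 when the act occurred.
6 months from 8 August 2003 is 8 February 2004.
The emergency suspension of filing deadlines from 25 December 2003 to 27 November 2004 tolled the period for 338 days, extending the deadline to 11 January 2005.
The plaintiff's legal incapacity starting 18 August 2005 came too late — the period had run on 11 January 2005 — and so does not extend the deadline.
None of the other events listed affects the running of the period under the stated rules.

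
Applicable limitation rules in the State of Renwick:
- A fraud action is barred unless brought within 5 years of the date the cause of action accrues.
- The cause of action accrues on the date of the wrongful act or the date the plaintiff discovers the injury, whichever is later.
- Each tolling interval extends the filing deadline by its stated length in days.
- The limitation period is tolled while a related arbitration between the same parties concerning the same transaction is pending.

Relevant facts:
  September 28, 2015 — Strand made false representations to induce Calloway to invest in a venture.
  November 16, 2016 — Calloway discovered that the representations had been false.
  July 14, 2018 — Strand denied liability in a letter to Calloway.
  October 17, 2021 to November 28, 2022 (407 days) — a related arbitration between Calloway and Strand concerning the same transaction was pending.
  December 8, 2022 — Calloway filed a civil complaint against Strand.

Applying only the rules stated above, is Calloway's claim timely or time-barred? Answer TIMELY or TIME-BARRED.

Because discovery on November 16, 2016 post-dates the September 28, 2015 act, accrual under the later-of rule falls on November 16, 2016.
The untolled deadline — 5 years after November 16, 2016 — is November 16, 2021.
The period was tolled for 407 days by the pending related arbitration (October 17, 2021 to November 28, 2022), pushing the deadline to December 28, 2022.
None of the other events listed affects the running of the period under the stated rules.
Filing on December 8, 2022 beat the December 28, 2022 deadline — the action is timely.

TIMELY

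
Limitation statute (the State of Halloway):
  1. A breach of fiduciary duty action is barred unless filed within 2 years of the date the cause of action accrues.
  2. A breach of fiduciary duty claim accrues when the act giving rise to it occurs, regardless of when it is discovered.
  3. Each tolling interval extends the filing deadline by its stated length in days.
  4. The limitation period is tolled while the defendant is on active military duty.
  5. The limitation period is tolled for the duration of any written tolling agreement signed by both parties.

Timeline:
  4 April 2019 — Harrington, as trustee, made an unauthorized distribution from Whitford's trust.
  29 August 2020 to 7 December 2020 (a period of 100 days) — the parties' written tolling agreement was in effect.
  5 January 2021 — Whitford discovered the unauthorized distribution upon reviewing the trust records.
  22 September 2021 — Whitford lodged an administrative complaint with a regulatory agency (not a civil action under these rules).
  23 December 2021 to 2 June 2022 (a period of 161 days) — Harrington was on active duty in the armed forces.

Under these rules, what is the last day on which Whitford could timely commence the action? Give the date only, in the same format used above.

The claim accrued on 4 April 2019, when the wrongful act occurred; under the stated occurrence rule the 5 January 2021 discovery does not delay accrual.
2 years from 4 April 2019 is 4 April 2021.
The period was tolled for 100 days by the written tolling agreement (29 August 2020 to 7 December 2020), pushing the deadline to 13 July 2021.
The defendant's active military service starting 23 December 2021 came too late — the period had run on 13 July 2021 — and so does not extend the deadline.
Nothing else in the chronology tolls or restarts the period.

13 July 2021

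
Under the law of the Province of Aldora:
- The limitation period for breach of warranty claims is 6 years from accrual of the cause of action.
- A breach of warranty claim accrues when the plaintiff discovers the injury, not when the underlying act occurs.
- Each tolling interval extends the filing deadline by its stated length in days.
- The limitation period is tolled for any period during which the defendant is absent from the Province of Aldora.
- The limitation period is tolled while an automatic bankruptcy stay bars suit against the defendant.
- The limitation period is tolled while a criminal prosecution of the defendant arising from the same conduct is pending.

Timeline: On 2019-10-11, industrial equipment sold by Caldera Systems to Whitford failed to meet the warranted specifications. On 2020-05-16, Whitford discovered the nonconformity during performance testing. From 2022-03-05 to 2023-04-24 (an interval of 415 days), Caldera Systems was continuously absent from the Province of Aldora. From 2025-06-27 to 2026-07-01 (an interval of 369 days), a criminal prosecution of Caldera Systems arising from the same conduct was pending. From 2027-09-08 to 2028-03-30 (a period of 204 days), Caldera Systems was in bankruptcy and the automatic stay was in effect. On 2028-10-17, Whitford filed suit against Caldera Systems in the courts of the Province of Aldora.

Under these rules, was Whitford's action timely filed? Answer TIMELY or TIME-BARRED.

TIMELY

Under the discovery rule, the claim accrued on 2020-05-16, when Whitford discovered the injury — not on the 2019-10-11 date of the underlying act.
6 years from 2020-05-16 is 2026-05-16.
The period was tolled for 415 days by the defendant's absence from the jurisdiction (2022-03-05 to 2023-04-24), pushing the deadline to 2027-07-05.
The pending criminal prosecution from 2025-06-27 to 2026-07-01 tolled the period for 369 days, extending the deadline to 2028-07-08.
The period was tolled for 204 days by the automatic bankruptcy stay (2027-09-08 to 2028-03-30), pushing the deadline to 2029-01-28.
Filing on 2028-10-17 beat the 2029-01-28 deadline — the action is timely.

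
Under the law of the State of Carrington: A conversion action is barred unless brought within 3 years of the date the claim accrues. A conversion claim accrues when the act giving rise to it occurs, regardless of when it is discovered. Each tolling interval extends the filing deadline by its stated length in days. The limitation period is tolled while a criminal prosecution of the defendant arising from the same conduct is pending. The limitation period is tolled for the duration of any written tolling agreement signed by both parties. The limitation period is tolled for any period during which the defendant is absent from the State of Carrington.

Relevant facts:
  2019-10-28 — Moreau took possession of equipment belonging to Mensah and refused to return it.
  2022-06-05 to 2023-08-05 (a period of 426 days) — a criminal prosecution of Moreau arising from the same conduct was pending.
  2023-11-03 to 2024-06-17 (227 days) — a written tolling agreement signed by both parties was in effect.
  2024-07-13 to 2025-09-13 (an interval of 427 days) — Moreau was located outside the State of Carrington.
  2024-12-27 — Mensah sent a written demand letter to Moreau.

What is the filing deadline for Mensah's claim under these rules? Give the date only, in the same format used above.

The claim accrued on 2019-10-28, when the wrongful act occurred.
3 years from 2019-10-28 is 2022-10-28.
The period was tolled for 426 days by the pending criminal prosecution (2022-06-05 to 2023-08-05), pushing the deadline to 2023-12-28.
The period was tolled for 227 days by the written tolling agreement (2023-11-03 to 2024-06-17), pushing the deadline to 2024-08-11.
The period was tolled for 427 days by the defendant's absence from the jurisdiction (2024-07-13 to 2025-09-13), pushing the deadline to 2025-10-12.
Nothing else in the chronology tolls or restarts the period.

2025-10-12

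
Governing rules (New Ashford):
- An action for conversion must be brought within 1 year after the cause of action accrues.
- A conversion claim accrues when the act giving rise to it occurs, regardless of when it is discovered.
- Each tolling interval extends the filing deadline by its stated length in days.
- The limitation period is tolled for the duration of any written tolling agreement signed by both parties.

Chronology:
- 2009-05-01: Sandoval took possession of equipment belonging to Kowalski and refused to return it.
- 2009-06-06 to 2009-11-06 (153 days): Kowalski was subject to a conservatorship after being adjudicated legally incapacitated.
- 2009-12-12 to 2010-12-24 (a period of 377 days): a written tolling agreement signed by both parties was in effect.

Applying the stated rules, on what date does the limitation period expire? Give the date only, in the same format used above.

The claim accrued on 2009-05-01, when the wrongful act occurred.
1 year from 2009-05-01 is 2010-05-01.
The period was tolled for 377 days by the written tolling agreement (2009-12-12 to 2010-12-24), pushing the deadline to 2011-05-13.
No stated provision tolls the period for the plaintiff's incapacity, so the interval from 2009-06-06 to 2009-11-06 has no effect on the deadline.

2011-05-13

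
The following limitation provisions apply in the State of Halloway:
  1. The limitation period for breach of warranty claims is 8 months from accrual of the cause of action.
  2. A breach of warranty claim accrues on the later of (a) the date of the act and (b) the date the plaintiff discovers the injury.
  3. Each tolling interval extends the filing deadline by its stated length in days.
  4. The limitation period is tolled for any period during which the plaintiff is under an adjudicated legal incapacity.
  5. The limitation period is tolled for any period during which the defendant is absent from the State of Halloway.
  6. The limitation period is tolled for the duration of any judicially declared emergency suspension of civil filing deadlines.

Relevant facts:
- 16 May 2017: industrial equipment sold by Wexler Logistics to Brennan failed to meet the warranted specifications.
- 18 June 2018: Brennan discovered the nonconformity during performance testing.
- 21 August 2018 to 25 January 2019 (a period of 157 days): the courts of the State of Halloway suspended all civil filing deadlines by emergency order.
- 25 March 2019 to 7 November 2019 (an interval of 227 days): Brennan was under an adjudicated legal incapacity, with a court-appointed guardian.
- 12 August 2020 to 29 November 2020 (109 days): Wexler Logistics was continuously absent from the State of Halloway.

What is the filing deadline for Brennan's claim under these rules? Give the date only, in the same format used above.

Taking the later of the act (16 May 2017) and discovery (18 June 2018), the claim accrued on 18 June 2018.
The untolled deadline — 8 months after 18 June 2018 — is 18 February 2019.
The emergency suspension of filing deadlines from 21 August 2018 to 25 January 2019 tolled the period for 157 days, extending the deadline to 25 July 2019.
The plaintiff's legal incapacity from 25 March 2019 to 7 November 2019 tolled the period for 227 days, extending the deadline to 8 March 2020.
The defendant's absence from the jurisdiction starting 12 August 2020 came too late — the period had run on 8 March 2020 — and so does not extend the deadline.

8 March 2020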